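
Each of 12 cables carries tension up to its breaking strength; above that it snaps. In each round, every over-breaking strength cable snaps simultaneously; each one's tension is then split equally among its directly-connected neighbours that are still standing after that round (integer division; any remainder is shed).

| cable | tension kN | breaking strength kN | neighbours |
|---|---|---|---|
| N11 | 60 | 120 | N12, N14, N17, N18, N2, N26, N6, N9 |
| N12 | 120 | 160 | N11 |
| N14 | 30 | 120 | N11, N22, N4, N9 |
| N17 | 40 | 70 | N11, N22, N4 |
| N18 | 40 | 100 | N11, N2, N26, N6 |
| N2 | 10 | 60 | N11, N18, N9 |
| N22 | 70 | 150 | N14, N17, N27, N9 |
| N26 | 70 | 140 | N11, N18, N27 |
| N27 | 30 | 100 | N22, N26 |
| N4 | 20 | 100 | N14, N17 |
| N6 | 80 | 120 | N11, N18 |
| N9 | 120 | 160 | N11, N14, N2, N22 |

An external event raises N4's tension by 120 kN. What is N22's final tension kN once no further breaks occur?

Round 1 — N4 at 140 > 100. N4 snaps.
  N4 sheds 140 kN to N14, N17: 70 each.
    N14: 30+70 = 100 ≤ 120
    N17: 40+70 = 110 > 70
Round 2 — N17 snaps.
  N17 sheds 110 kN to N11, N22: 55 each.
    N11: 60+55 = 115 ≤ 120
    N22: 70+55 = 125 ≤ 150
No further breaks.

125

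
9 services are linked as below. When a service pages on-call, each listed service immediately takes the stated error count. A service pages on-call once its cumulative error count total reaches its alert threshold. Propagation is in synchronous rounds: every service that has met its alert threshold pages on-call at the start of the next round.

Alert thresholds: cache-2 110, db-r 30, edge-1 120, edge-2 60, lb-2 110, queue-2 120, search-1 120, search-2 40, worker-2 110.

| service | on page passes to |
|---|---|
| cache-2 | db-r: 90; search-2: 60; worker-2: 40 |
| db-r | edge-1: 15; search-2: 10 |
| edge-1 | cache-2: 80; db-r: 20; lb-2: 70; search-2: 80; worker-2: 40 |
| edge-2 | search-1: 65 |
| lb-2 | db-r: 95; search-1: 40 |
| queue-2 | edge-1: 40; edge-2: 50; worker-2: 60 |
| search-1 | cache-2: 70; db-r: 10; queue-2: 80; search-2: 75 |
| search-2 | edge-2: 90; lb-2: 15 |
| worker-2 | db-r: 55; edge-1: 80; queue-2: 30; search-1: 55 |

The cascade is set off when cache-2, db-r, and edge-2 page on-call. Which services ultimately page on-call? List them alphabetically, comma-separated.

Round 1 — cache-2, db-r, edge-2 page on-call (initial).
  edge-1: +15 → 15 < 120
  search-1: +65 → 65 < 120
  search-2: +60+10 → 70 ≥ 40
  worker-2: +40 → 40 < 110
Round 2 — search-2 pages on-call.
  lb-2: +15 → 15 < 110
No further pages.

cache-2, db-r, edge-2, search-2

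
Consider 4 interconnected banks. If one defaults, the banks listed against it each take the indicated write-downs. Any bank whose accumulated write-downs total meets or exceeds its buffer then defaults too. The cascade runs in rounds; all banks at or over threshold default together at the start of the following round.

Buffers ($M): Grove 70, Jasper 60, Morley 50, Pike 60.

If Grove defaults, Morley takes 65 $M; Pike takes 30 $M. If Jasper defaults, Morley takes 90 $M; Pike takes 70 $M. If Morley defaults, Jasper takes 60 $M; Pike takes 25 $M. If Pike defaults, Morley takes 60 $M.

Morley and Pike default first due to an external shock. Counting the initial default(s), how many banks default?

3

Round 1 — Morley, Pike default (initial).
  Jasper: +60 → 60 ≥ 60
Round 2 — Jasper defaults.
No further defaults.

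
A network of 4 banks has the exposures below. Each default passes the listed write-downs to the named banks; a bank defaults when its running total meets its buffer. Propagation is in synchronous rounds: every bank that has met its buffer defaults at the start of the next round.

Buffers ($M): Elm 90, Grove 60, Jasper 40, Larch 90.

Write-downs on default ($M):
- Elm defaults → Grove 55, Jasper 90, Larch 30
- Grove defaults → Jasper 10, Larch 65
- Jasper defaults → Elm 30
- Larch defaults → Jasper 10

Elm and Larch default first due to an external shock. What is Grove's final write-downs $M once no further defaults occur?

55

Round 1 — Elm, Larch default (initial).
  Grove: +55 → 55 < 60
  Jasper: +90+10 → 100 ≥ 40
Round 2 — Jasper defaults.
No further defaults.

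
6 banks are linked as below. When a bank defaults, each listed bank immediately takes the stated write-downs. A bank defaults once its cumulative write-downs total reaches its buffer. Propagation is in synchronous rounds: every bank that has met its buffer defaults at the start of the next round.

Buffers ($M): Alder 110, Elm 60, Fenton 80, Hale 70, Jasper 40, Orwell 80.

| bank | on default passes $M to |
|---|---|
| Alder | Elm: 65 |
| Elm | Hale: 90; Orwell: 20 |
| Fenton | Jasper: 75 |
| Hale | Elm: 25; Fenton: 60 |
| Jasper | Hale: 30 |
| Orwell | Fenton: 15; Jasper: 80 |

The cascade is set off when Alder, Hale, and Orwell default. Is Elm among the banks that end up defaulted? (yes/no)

Round 1 — Alder, Hale, Orwell default (initial).
  Elm: +65+25 → 90 ≥ 60
  Fenton: +60+15 → 75 < 80
  Jasper: +80 → 80 ≥ 40
Round 2 — Elm, Jasper default.
No further defaults.

yes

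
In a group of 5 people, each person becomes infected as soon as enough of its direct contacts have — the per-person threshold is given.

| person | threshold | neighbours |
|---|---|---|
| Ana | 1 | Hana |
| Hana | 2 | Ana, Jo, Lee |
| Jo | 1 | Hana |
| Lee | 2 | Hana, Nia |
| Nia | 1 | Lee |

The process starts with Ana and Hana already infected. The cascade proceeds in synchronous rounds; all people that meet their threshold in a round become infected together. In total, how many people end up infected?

Round 1 — Ana, Hana become infected (initial).
Round 2 — checking thresholds:
  Jo: 1 of 1 neighbours ≥ 1, becomes infected.
  Lee: 1 of 2 neighbours < 2, holds.
Round 3 — no new infections; cascade stops.

3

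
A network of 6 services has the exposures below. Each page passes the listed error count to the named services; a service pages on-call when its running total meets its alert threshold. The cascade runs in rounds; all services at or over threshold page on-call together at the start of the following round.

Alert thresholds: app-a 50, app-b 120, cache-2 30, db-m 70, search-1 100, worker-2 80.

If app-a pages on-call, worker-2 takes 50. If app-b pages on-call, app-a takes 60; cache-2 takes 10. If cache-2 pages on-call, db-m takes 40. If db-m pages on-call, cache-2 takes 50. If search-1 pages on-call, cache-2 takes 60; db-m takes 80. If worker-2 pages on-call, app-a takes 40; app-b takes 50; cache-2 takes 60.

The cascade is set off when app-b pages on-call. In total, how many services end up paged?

2

Round 1 — app-b pages on-call (initial).
  app-a: +60 → 60 ≥ 50
  cache-2: +10 → 10 < 30
Round 2 — app-a pages on-call.
  worker-2: +50 → 50 < 80
No further pages.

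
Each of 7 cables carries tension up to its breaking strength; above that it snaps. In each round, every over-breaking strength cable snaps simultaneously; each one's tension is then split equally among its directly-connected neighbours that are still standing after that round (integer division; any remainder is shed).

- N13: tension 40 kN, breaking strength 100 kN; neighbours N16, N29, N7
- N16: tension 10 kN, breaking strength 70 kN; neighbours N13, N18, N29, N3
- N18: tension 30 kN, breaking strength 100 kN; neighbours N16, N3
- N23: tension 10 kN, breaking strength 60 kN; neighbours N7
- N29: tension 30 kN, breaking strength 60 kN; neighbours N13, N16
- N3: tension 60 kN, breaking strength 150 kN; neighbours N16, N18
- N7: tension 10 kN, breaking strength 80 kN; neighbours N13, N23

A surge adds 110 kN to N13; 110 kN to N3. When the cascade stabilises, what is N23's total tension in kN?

10

Round 1 — N13 at 150 > 100; N3 at 170 > 150. N13, N3 snap.
  N13 sheds 150 kN to N16, N29, N7: 50 each.
    N16: 10+50 = 60 ≤ 70
    N29: 30+50 = 80 > 60
    N7: 10+50 = 60 ≤ 80
  N3 sheds 170 kN to N16, N18: 85 each.
    N16: 60+85 = 145 > 70
    N18: 30+85 = 115 > 100
Round 2 — N16, N18, N29 snap.
  N16 sheds 145 kN: no online neighbours, lost.
  N18 sheds 115 kN: no online neighbours, lost.
  N29 sheds 80 kN: no online neighbours, lost.
No further breaks.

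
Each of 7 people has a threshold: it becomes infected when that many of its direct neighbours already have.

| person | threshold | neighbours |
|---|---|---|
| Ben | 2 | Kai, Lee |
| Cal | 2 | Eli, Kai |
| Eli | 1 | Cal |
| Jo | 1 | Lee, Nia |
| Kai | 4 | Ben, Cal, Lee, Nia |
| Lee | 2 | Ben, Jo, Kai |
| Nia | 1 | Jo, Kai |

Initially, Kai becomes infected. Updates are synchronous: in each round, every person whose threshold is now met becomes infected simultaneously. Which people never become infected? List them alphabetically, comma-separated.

Cal, Eli

Round 1 — Kai becomes infected (initial).
Round 2 — checking thresholds:
  Ben: 1 of 2 neighbours < 2, not yet.
  Cal: 1 of 2 neighbours < 2, not yet.
  Lee: 1 of 3 neighbours < 2, not yet.
  Nia: 1 of 2 neighbours ≥ 1, becomes infected.
Round 3 — checking thresholds:
  Ben: 1 of 2 neighbours < 2, not yet.
  Cal: 1 of 2 neighbours < 2, not yet.
  Jo: 1 of 2 neighbours ≥ 1, becomes infected.
  Lee: 1 of 3 neighbours < 2, not yet.
Round 4 — checking thresholds:
  Ben: 1 of 2 neighbours < 2, not yet.
  Cal: 1 of 2 neighbours < 2, not yet.
  Lee: 2 of 3 neighbours ≥ 2, becomes infected.
Round 5 — checking thresholds:
  Ben: 2 of 2 neighbours ≥ 2, becomes infected.
  Cal: 1 of 2 neighbours < 2, not yet.
Round 6 — no new infections; cascade stops.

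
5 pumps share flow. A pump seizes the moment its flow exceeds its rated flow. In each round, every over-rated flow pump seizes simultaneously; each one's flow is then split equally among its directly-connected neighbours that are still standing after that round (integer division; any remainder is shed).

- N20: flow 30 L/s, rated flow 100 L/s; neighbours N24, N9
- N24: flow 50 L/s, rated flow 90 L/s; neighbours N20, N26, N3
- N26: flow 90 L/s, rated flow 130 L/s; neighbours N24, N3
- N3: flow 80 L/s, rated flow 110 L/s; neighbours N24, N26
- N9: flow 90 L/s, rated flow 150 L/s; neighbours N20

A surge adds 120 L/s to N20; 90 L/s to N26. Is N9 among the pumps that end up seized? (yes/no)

yes

Round 1 — N20 at 150 > 100; N26 at 180 > 130. N20, N26 seize.
  N20 sheds 150 L/s to N24, N9: 75 each.
    N24: 50+75 = 125 > 90
    N9: 90+75 = 165 > 150
  N26 sheds 180 L/s to N24, N3: 90 each.
    N24: 125+90 = 215 > 90
    N3: 80+90 = 170 > 110
Round 2 — N24, N3, N9 seize.
  N24 sheds 215 L/s: no online neighbours, lost.
  N3 sheds 170 L/s: no online neighbours, lost.
  N9 sheds 165 L/s: no online neighbours, lost.
No further seizures.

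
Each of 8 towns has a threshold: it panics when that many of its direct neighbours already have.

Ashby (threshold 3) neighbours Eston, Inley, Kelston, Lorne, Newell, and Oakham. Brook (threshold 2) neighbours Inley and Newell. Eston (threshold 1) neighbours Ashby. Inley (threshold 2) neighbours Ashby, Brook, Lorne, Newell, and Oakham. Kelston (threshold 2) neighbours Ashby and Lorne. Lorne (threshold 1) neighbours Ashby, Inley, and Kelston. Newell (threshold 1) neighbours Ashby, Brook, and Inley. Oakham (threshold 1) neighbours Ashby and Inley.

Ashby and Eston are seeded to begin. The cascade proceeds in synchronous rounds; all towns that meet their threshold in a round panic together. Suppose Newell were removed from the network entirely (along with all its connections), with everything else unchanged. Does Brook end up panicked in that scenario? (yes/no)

no

With Newell removed:
Round 1 — Ashby, Eston panic (initial).
Round 2 — checking thresholds:
  Inley: 1 of 4 neighbours < 2, below threshold.
  Kelston: 1 of 2 neighbours < 2, below threshold.
  Lorne: 1 of 3 neighbours ≥ 1, panics.
  Oakham: 1 of 2 neighbours ≥ 1, panics.
Round 3 — checking thresholds:
  Inley: 3 of 4 neighbours ≥ 2, panics.
  Kelston: 2 of 2 neighbours ≥ 2, panics.
Round 4 — no new panics; cascade stops.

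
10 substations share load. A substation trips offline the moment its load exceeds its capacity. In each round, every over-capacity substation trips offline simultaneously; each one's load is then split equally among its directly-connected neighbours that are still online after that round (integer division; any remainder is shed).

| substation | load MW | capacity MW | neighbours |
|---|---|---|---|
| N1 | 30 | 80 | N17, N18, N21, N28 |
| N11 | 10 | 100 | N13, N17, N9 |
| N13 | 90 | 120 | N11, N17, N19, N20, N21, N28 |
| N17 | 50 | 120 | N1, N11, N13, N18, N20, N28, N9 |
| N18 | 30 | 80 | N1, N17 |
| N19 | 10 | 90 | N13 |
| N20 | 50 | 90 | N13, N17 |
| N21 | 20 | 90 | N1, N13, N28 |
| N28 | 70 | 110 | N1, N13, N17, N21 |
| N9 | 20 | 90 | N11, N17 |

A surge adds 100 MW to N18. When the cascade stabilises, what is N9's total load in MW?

Round 1 — N18 at 130 > 80. N18 trips offline.
  N18 sheds 130 MW to N1, N17: 65 each.
    N1: 30+65 = 95 > 80
    N17: 50+65 = 115 ≤ 120
Round 2 — N1 trips offline.
  N1 sheds 95 MW to N17, N21, N28: 31 each (2 lost).
    N17: 115+31 = 146 > 120
    N21: 20+31 = 51 ≤ 90
    N28: 70+31 = 101 ≤ 110
Round 3 — N17 trips offline.
  N17 sheds 146 MW to N11, N13, N20, N28, N9: 29 each (1 lost).
    N11: 10+29 = 39 ≤ 100
    N13: 90+29 = 119 ≤ 120
    N20: 50+29 = 79 ≤ 90
    N28: 101+29 = 130 > 110
    N9: 20+29 = 49 ≤ 90
Round 4 — N28 trips offline.
  N28 sheds 130 MW to N13, N21: 65 each.
    N13: 119+65 = 184 > 120
    N21: 51+65 = 116 > 90
Round 5 — N13, N21 trip offline.
  N13 sheds 184 MW to N11, N19, N20: 61 each (1 lost).
    N11: 39+61 = 100 ≤ 100
    N19: 10+61 = 71 ≤ 90
    N20: 79+61 = 140 > 90
  N21 sheds 116 MW: no online neighbours, lost.
Round 6 — N20 trips offline.
  N20 sheds 140 MW: no online neighbours, lost.
No further trips.

49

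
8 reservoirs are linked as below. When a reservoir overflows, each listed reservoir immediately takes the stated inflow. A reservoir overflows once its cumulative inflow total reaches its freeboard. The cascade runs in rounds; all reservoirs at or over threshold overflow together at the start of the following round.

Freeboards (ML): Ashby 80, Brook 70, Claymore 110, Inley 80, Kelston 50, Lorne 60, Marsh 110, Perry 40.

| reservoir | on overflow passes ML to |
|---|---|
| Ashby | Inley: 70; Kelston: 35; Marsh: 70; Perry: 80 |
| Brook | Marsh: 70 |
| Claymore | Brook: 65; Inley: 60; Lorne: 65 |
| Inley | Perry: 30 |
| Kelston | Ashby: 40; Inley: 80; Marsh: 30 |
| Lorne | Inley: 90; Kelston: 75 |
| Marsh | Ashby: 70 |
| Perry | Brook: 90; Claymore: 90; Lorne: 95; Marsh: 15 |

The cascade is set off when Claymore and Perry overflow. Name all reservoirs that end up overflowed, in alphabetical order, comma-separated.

Round 1 — Claymore, Perry overflow (initial).
  Brook: +65+90 → 155 ≥ 70
  Inley: +60 → 60 < 80
  Lorne: +65+95 → 160 ≥ 60
  Marsh: +15 → 15 < 110
Round 2 — Brook, Lorne overflow.
  Inley: +90 → 150 ≥ 80
  Kelston: +75 → 75 ≥ 50
  Marsh: +70 → 85 < 110
Round 3 — Inley, Kelston overflow.
  Ashby: +40 → 40 < 80
  Marsh: +30 → 115 ≥ 110
Round 4 — Marsh overflows.
  Ashby: +70 → 110 ≥ 80
Round 5 — Ashby overflows.
No further overflows.

Ashby, Brook, Claymore, Inley, Kelston, Lorne, Marsh, Perry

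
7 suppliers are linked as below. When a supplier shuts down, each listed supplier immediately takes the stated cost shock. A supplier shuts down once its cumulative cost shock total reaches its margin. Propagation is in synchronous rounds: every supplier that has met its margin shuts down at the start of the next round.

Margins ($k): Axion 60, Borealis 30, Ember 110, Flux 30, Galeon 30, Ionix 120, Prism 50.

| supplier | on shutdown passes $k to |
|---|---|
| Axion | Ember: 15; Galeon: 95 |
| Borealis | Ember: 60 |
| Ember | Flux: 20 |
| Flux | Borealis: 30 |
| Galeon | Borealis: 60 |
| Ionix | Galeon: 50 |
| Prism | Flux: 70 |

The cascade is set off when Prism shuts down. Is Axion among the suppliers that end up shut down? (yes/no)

Round 1 — Prism shuts down (initial).
  Flux: +70 → 70 ≥ 30
Round 2 — Flux shuts down.
  Borealis: +30 → 30 ≥ 30
Round 3 — Borealis shuts down.
  Ember: +60 → 60 < 110
No further shutdowns.

no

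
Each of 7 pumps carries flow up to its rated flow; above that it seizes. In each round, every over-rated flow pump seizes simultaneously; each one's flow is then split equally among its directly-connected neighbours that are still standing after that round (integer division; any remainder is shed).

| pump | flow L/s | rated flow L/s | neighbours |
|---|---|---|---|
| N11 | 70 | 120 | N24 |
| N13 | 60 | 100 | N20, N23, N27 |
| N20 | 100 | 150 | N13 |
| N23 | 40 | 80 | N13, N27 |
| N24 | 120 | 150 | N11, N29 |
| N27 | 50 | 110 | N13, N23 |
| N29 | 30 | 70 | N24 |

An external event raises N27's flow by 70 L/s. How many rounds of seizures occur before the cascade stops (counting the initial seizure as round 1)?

Round 1 — N27 at 120 > 110. N27 seizes.
  N27 sheds 120 L/s to N13, N23: 60 each.
    N13: 60+60 = 120 > 100
    N23: 40+60 = 100 > 80
Round 2 — N13, N23 seize.
  N13 sheds 120 L/s to N20: 120 each.
    N20: 100+120 = 220 > 150
  N23 sheds 100 L/s: no online neighbours, lost.
Round 3 — N20 seizes.
  N20 sheds 220 L/s: no online neighbours, lost.
No further seizures.

3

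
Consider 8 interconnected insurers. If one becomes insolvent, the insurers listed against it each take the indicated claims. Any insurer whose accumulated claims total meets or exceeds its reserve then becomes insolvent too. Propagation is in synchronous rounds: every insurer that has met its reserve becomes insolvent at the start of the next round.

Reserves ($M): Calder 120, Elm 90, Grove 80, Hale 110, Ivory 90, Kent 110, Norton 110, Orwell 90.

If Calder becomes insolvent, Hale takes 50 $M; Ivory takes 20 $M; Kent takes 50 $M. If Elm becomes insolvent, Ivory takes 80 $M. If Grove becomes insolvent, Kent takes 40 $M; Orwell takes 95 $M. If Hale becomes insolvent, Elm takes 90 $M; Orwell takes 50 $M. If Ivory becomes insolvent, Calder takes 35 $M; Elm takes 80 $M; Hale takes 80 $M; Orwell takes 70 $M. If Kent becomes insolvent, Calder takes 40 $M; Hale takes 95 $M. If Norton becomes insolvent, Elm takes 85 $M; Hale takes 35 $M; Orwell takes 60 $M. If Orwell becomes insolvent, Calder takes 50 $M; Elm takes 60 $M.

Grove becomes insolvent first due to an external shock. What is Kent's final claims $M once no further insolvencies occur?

40

Round 1 — Grove becomes insolvent (initial).
  Kent: +40 → 40 < 110
  Orwell: +95 → 95 ≥ 90
Round 2 — Orwell becomes insolvent.
  Calder: +50 → 50 < 120
  Elm: +60 → 60 < 90
No further insolvencies.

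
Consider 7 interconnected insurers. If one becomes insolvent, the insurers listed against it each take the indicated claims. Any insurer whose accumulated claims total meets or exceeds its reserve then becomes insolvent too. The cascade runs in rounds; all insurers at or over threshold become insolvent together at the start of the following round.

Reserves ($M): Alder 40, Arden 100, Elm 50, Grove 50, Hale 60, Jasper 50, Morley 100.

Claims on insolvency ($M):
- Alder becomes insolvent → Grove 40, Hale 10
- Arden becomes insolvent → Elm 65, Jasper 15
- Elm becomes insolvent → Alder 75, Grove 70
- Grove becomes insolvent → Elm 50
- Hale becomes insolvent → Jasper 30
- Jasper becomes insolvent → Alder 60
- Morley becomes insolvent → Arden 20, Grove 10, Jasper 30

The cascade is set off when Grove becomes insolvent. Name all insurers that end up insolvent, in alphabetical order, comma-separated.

Round 1 — Grove becomes insolvent (initial).
  Elm: +50 → 50 ≥ 50
Round 2 — Elm becomes insolvent.
  Alder: +75 → 75 ≥ 40
Round 3 — Alder becomes insolvent.
  Hale: +10 → 10 < 60
No further insolvencies.

Alder, Elm, Grove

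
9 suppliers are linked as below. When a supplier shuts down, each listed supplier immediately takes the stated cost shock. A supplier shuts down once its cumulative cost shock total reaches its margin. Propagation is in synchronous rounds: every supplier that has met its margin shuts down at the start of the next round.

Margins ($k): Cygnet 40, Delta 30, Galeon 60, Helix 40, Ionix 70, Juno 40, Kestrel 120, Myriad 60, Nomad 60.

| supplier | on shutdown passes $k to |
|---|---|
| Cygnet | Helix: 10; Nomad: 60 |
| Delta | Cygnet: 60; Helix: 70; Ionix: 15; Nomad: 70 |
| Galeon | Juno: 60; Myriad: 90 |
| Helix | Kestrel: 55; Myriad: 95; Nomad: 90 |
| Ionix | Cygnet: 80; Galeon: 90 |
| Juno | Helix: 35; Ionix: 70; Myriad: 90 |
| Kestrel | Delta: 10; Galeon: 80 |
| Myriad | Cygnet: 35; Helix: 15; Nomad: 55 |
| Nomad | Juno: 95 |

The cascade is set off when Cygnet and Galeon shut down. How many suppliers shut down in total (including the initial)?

7

Round 1 — Cygnet, Galeon shut down (initial).
  Helix: +10 → 10 < 40
  Juno: +60 → 60 ≥ 40
  Myriad: +90 → 90 ≥ 60
  Nomad: +60 → 60 ≥ 60
Round 2 — Juno, Myriad, Nomad shut down.
  Helix: +35+15 → 60 ≥ 40
  Ionix: +70 → 70 ≥ 70
Round 3 — Helix, Ionix shut down.
  Kestrel: +55 → 55 < 120
No further shutdowns.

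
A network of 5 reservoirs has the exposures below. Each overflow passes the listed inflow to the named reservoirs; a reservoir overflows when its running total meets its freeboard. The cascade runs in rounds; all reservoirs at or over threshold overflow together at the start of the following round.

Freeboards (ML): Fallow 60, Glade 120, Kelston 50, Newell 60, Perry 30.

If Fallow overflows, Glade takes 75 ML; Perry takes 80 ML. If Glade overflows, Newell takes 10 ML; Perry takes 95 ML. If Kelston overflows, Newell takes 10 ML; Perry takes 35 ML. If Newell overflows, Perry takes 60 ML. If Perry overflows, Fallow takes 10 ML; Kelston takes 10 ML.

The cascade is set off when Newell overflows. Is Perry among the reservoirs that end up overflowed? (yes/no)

yes

Round 1 — Newell overflows (initial).
  Perry: +60 → 60 ≥ 30
Round 2 — Perry overflows.
  Fallow: +10 → 10 < 60
  Kelston: +10 → 10 < 50
No further overflows.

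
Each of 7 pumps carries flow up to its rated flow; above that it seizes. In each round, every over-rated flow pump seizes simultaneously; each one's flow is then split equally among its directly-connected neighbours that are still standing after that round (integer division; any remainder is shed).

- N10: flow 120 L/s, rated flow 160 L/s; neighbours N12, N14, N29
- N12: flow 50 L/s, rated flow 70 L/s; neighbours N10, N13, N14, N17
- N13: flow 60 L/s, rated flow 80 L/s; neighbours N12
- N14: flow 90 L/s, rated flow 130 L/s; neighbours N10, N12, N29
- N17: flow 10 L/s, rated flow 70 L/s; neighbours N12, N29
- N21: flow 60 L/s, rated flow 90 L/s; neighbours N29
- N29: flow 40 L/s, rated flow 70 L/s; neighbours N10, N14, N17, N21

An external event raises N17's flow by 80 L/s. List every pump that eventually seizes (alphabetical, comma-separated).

N10, N12, N13, N14, N17, N29

Round 1 — N17 at 90 > 70. N17 seizes.
  N17 sheds 90 L/s to N12, N29: 45 each.
    N12: 50+45 = 95 > 70
    N29: 40+45 = 85 > 70
Round 2 — N12, N29 seize.
  N12 sheds 95 L/s to N10, N13, N14: 31 each (2 lost).
    N10: 120+31 = 151 ≤ 160
    N13: 60+31 = 91 > 80
    N14: 90+31 = 121 ≤ 130
  N29 sheds 85 L/s to N10, N14, N21: 28 each (1 lost).
    N10: 151+28 = 179 > 160
    N14: 121+28 = 149 > 130
    N21: 60+28 = 88 ≤ 90
Round 3 — N10, N13, N14 seize.
  N10 sheds 179 L/s: no online neighbours, lost.
  N13 sheds 91 L/s: no online neighbours, lost.
  N14 sheds 149 L/s: no online neighbours, lost.
No further seizures.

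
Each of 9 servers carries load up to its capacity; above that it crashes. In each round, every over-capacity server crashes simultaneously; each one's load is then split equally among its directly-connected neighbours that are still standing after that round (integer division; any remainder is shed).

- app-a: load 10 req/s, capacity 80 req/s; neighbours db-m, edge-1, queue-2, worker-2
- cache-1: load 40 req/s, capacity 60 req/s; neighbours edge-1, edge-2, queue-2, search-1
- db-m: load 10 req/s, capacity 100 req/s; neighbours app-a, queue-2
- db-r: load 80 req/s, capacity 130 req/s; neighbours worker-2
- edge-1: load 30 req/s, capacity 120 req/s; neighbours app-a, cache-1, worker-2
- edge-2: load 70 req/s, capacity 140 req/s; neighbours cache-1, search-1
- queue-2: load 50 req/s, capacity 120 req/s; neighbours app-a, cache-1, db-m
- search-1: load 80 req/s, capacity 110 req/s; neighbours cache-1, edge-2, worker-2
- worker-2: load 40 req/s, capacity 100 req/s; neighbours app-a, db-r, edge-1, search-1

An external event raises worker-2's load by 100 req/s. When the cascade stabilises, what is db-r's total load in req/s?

115

Round 1 — worker-2 at 140 > 100. worker-2 crashes.
  worker-2 sheds 140 req/s to app-a, db-r, edge-1, search-1: 35 each.
    app-a: 10+35 = 45 ≤ 80
    db-r: 80+35 = 115 ≤ 130
    edge-1: 30+35 = 65 ≤ 120
    search-1: 80+35 = 115 > 110
Round 2 — search-1 crashes.
  search-1 sheds 115 req/s to cache-1, edge-2: 57 each (1 lost).
    cache-1: 40+57 = 97 > 60
    edge-2: 70+57 = 127 ≤ 140
Round 3 — cache-1 crashes.
  cache-1 sheds 97 req/s to edge-1, edge-2, queue-2: 32 each (1 lost).
    edge-1: 65+32 = 97 ≤ 120
    edge-2: 127+32 = 159 > 140
    queue-2: 50+32 = 82 ≤ 120
Round 4 — edge-2 crashes.
  edge-2 sheds 159 req/s: no online neighbours, lost.
No further crashes.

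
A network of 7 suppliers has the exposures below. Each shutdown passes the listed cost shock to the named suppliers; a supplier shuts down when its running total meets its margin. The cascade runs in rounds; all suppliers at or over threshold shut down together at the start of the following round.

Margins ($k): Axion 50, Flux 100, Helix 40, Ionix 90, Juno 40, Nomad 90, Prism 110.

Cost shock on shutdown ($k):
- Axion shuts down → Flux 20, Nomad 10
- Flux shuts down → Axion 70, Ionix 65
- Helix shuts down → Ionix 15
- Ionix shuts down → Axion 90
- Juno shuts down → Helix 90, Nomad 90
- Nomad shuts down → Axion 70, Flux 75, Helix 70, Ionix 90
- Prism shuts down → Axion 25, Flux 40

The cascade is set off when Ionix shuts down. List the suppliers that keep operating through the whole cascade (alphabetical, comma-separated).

Flux, Helix, Juno, Nomad, Prism

Round 1 — Ionix shuts down (initial).
  Axion: +90 → 90 ≥ 50
Round 2 — Axion shuts down.
  Flux: +20 → 20 < 100
  Nomad: +10 → 10 < 90
No further shutdowns.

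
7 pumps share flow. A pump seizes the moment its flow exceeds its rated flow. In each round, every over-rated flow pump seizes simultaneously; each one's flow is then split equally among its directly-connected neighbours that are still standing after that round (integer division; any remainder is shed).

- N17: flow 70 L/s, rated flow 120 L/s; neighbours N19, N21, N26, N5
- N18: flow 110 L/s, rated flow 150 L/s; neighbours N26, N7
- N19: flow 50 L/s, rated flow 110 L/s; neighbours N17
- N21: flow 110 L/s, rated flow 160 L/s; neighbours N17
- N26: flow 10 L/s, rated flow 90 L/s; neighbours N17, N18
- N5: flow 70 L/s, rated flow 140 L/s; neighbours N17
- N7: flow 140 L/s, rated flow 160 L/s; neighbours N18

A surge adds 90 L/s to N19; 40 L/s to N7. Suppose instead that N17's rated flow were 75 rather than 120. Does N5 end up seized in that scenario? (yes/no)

With N17's rated flow at 75:
Round 1 — N19 at 140 > 110; N7 at 180 > 160. N19, N7 seize.
  N19 sheds 140 L/s to N17: 140 each.
    N17: 70+140 = 210 > 75
  N7 sheds 180 L/s to N18: 180 each.
    N18: 110+180 = 290 > 150
Round 2 — N17, N18 seize.
  N17 sheds 210 L/s to N21, N26, N5: 70 each.
    N21: 110+70 = 180 > 160
    N26: 10+70 = 80 ≤ 90
    N5: 70+70 = 140 ≤ 140
  N18 sheds 290 L/s to N26: 290 each.
    N26: 80+290 = 370 > 90
Round 3 — N21, N26 seize.
  N21 sheds 180 L/s: no online neighbours, lost.
  N26 sheds 370 L/s: no online neighbours, lost.
No further seizures.

no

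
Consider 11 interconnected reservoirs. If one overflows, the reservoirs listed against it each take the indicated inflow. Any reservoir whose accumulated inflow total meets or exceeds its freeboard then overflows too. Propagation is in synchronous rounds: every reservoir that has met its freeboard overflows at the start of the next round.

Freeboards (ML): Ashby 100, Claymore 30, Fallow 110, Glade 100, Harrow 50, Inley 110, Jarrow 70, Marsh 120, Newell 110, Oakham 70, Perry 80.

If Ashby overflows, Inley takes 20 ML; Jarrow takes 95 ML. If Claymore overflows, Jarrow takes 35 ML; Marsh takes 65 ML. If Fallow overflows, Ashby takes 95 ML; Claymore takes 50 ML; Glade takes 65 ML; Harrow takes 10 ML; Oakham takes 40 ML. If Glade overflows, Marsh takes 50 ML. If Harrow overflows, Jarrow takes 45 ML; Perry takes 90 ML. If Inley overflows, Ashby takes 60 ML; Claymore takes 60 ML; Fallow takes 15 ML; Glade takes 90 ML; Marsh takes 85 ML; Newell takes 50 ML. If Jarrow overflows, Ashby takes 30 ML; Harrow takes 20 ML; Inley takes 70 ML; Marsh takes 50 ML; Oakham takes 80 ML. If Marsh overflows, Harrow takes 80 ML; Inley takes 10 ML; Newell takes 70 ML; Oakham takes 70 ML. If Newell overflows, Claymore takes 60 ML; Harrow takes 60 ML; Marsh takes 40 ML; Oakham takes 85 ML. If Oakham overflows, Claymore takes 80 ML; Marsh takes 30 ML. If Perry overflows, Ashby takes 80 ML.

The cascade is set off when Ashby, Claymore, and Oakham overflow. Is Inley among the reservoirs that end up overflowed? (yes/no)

no

Round 1 — Ashby, Claymore, Oakham overflow (initial).
  Inley: +20 → 20 < 110
  Jarrow: +95+35 → 130 ≥ 70
  Marsh: +65+30 → 95 < 120
Round 2 — Jarrow overflows.
  Harrow: +20 → 20 < 50
  Inley: +70 → 90 < 110
  Marsh: +50 → 145 ≥ 120
Round 3 — Marsh overflows.
  Harrow: +80 → 100 ≥ 50
  Inley: +10 → 100 < 110
  Newell: +70 → 70 < 110
Round 4 — Harrow overflows.
  Perry: +90 → 90 ≥ 80
Round 5 — Perry overflows.
No further overflows.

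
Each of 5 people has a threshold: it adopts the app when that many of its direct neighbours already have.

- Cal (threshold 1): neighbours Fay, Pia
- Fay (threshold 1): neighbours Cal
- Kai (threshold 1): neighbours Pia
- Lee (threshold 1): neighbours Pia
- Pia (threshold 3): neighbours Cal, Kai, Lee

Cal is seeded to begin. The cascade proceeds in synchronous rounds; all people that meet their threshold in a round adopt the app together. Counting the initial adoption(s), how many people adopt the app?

Round 1 — Cal adopts the app (initial).
Round 2 — checking thresholds:
  Fay: 1 of 1 neighbours ≥ 1, adopts the app.
  Pia: 1 of 3 neighbours < 3, not yet.
Round 3 — no new adoptions; cascade stops.

2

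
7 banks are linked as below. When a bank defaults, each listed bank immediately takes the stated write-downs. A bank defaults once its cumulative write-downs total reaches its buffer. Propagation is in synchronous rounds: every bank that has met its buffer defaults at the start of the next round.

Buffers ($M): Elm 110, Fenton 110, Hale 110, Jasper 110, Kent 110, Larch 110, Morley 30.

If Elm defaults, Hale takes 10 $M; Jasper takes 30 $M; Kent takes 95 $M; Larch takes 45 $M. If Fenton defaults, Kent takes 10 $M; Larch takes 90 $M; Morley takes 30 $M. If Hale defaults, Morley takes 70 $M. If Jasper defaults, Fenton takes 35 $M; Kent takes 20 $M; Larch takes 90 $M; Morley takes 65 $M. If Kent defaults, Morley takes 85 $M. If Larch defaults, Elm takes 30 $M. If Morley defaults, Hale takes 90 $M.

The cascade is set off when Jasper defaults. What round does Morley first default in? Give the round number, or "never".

Round 1 — Jasper defaults (initial).
  Fenton: +35 → 35 < 110
  Kent: +20 → 20 < 110
  Larch: +90 → 90 < 110
  Morley: +65 → 65 ≥ 30
Round 2 — Morley defaults.
  Hale: +90 → 90 < 110
No further defaults.

2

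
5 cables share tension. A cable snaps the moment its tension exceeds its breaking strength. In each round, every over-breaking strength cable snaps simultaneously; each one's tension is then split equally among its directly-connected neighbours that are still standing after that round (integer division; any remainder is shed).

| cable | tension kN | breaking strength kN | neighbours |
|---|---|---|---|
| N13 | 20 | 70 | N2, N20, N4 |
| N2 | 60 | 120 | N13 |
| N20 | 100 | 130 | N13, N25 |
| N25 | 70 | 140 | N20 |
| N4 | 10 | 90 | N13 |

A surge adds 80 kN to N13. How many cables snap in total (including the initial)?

Round 1 — N13 at 100 > 70. N13 snaps.
  N13 sheds 100 kN to N2, N20, N4: 33 each (1 lost).
    N2: 60+33 = 93 ≤ 120
    N20: 100+33 = 133 > 130
    N4: 10+33 = 43 ≤ 90
Round 2 — N20 snaps.
  N20 sheds 133 kN to N25: 133 each.
    N25: 70+133 = 203 > 140
Round 3 — N25 snaps.
  N25 sheds 203 kN: no online neighbours, lost.
No further breaks.

3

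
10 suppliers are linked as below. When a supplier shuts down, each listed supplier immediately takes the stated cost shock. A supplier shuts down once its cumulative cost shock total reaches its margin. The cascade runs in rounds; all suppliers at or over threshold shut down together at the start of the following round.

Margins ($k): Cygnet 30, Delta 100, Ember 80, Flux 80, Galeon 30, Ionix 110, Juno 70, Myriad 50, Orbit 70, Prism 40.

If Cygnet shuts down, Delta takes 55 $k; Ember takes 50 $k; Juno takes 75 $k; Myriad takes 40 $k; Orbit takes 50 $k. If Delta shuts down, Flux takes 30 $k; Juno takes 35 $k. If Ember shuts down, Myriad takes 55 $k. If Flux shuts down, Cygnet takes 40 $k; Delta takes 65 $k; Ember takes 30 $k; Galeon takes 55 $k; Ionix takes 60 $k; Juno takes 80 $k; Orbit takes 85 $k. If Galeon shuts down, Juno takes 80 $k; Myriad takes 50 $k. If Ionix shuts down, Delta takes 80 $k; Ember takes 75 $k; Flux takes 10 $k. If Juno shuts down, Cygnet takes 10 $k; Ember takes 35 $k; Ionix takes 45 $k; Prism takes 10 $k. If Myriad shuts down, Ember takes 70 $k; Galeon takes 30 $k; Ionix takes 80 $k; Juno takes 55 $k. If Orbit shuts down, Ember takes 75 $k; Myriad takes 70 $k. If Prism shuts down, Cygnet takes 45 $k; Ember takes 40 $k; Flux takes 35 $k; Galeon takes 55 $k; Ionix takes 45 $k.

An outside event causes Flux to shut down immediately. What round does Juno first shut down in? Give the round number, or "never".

Round 1 — Flux shuts down (initial).
  Cygnet: +40 → 40 ≥ 30
  Delta: +65 → 65 < 100
  Ember: +30 → 30 < 80
  Galeon: +55 → 55 ≥ 30
  Ionix: +60 → 60 < 110
  Juno: +80 → 80 ≥ 70
  Orbit: +85 → 85 ≥ 70
Round 2 — Cygnet, Galeon, Juno, Orbit shut down.
  Delta: +55 → 120 ≥ 100
  Ember: +50+35+75 → 190 ≥ 80
  Ionix: +45 → 105 < 110
  Myriad: +40+50+70 → 160 ≥ 50
  Prism: +10 → 10 < 40
Round 3 — Delta, Ember, Myriad shut down.
  Ionix: +80 → 185 ≥ 110
Round 4 — Ionix shuts down.
No further shutdowns.

2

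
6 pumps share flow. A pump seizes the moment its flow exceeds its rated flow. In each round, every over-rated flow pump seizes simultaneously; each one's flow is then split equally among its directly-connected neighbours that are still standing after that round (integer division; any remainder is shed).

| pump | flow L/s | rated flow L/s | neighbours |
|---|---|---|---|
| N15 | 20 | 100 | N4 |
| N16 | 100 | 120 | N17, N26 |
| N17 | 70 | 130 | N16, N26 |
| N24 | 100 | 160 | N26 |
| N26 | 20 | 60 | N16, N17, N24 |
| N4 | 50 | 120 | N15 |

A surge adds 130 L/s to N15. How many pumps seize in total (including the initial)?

Round 1 — N15 at 150 > 100. N15 seizes.
  N15 sheds 150 L/s to N4: 150 each.
    N4: 50+150 = 200 > 120
Round 2 — N4 seizes.
  N4 sheds 200 L/s: no online neighbours, lost.
No further seizures.

2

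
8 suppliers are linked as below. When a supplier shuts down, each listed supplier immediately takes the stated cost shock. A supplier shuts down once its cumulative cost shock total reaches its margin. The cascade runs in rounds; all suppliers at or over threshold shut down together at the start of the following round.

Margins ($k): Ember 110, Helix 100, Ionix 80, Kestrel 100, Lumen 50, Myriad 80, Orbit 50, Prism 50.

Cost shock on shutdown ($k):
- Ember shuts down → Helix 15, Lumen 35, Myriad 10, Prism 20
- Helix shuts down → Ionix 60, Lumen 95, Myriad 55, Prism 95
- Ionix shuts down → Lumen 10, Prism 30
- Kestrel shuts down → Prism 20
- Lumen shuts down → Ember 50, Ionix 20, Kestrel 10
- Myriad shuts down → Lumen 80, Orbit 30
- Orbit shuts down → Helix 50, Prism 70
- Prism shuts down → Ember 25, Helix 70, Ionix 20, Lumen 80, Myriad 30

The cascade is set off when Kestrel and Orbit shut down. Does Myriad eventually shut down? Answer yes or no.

yes

Round 1 — Kestrel, Orbit shut down (initial).
  Helix: +50 → 50 < 100
  Prism: +20+70 → 90 ≥ 50
Round 2 — Prism shuts down.
  Ember: +25 → 25 < 110
  Helix: +70 → 120 ≥ 100
  Ionix: +20 → 20 < 80
  Lumen: +80 → 80 ≥ 50
  Myriad: +30 → 30 < 80
Round 3 — Helix, Lumen shut down.
  Ember: +50 → 75 < 110
  Ionix: +60+20 → 100 ≥ 80
  Myriad: +55 → 85 ≥ 80
Round 4 — Ionix, Myriad shut down.
No further shutdowns.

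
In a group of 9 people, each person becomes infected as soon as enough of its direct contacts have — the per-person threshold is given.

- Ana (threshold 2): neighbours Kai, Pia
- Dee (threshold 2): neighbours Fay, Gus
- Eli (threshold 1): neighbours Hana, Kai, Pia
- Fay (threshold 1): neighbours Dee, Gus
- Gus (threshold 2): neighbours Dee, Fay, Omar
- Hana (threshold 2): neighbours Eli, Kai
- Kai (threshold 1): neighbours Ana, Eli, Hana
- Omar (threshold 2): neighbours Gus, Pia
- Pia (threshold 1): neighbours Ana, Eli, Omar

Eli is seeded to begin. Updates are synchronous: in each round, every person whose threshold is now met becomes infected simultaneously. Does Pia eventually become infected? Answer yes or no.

yes

Round 1 — Eli becomes infected (initial).
Round 2 — checking thresholds:
  Hana: 1 of 2 neighbours < 2, below threshold.
  Kai: 1 of 3 neighbours ≥ 1, becomes infected.
  Pia: 1 of 3 neighbours ≥ 1, becomes infected.
Round 3 — checking thresholds:
  Ana: 2 of 2 neighbours ≥ 2, becomes infected.
  Hana: 2 of 2 neighbours ≥ 2, becomes infected.
  Omar: 1 of 2 neighbours < 2, below threshold.
Round 4 — no new infections; cascade stops.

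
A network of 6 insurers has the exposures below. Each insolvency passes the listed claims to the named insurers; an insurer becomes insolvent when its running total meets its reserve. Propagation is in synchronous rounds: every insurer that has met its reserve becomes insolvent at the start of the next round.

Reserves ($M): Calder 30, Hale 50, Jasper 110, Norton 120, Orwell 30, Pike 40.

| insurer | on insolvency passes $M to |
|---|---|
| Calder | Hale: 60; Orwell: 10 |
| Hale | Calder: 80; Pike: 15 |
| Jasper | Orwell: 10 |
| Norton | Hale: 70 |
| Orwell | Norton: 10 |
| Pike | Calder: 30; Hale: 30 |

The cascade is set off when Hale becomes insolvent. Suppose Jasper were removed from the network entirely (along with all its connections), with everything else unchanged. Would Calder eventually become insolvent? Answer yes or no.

With Jasper removed:
Round 1 — Hale becomes insolvent (initial).
  Calder: +80 → 80 ≥ 30
  Pike: +15 → 15 < 40
Round 2 — Calder becomes insolvent.
  Orwell: +10 → 10 < 30
No further insolvencies.

yes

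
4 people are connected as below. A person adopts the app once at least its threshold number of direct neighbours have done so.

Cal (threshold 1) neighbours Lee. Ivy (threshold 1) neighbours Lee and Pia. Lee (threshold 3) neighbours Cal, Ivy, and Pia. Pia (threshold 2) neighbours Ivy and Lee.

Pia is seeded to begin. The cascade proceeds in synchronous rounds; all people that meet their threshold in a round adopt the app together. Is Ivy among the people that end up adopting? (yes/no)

yes

Round 1 — Pia adopts the app (initial).
Round 2 — checking thresholds:
  Ivy: 1 of 2 neighbours ≥ 1, adopts the app.
  Lee: 1 of 3 neighbours < 3, not yet.
Round 3 — no new adoptions; cascade stops.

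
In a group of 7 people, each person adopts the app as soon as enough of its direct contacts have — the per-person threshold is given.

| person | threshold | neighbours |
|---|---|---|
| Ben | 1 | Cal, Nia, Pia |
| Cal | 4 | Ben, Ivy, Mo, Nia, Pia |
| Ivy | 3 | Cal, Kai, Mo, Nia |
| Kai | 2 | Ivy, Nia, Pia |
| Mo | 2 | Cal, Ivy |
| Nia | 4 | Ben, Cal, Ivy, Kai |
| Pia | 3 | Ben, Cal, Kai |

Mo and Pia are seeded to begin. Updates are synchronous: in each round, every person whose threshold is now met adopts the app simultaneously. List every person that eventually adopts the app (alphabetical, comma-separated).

Ben, Mo, Pia

Round 1 — Mo, Pia adopt the app (initial).
Round 2 — checking thresholds:
  Ben: 1 of 3 neighbours ≥ 1, adopts the app.
  Cal: 2 of 5 neighbours < 4, holds.
  Ivy: 1 of 4 neighbours < 3, holds.
  Kai: 1 of 3 neighbours < 2, holds.
Round 3 — no new adoptions; cascade stops.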